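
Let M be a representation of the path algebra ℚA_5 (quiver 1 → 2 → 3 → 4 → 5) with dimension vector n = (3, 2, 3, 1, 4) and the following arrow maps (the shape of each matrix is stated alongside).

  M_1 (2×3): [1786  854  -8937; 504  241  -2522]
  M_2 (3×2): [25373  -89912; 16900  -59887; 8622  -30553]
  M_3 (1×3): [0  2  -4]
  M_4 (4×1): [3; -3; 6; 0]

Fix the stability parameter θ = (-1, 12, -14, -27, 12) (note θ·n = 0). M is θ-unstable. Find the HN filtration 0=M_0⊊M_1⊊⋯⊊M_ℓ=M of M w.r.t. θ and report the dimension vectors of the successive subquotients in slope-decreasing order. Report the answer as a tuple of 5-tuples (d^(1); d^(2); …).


Barcode: M ≅ I[1,1], I[1,3], I[1,5], I[3,3], I[5,5]^3. HN layers by μ_θ (4 steps, strictly decreasing):
  μ^(1)=12; μ^(2)=-1; μ^(3)=-15/2; μ^(4)=-14

((0, 0, 0, 0, 4); (2, 1, 1, 0, 0); (1, 1, 1, 1, 0); (0, 0, 1, 0, 0))


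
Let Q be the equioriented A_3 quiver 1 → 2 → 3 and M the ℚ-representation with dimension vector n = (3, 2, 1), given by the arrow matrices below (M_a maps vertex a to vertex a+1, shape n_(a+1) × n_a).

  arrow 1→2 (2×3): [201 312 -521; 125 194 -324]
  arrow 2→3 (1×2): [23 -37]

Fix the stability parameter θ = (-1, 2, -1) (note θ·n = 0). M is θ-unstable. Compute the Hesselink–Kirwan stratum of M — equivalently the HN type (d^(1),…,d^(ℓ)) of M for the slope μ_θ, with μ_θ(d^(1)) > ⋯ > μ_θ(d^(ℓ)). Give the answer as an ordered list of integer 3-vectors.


Barcode: M ≅ I[1,1], I[1,2], I[1,3]. HN layers by μ_θ (3 steps, strictly decreasing):
  μ^(1)=2; μ^(2)=1/2; μ^(3)=-1

((0, 1, 0); (0, 1, 1); (3, 0, 0))


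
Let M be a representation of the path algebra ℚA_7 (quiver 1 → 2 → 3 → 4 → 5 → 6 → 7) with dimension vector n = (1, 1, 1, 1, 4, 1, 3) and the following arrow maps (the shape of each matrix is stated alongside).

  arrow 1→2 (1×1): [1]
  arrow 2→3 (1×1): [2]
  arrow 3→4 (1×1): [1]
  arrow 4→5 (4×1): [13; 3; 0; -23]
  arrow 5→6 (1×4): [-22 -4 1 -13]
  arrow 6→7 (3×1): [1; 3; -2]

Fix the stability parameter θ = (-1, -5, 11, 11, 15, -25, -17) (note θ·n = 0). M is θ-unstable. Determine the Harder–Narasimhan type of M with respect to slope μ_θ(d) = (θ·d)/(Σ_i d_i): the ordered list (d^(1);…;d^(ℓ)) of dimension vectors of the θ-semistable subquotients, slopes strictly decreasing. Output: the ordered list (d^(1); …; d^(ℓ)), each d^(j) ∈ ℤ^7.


Interval decomposition of M: I[1,7], I[5,5]^3, I[7,7]^2.
HN type (ℓ=4): μ^(1)=15; μ^(2)=-1; μ^(3)=-3; μ^(4)=-17

((0, 0, 0, 0, 3, 0, 0); (0, 0, 1, 1, 1, 1, 1); (1, 1, 0, 0, 0, 0, 0); (0, 0, 0, 0, 0, 0, 2))


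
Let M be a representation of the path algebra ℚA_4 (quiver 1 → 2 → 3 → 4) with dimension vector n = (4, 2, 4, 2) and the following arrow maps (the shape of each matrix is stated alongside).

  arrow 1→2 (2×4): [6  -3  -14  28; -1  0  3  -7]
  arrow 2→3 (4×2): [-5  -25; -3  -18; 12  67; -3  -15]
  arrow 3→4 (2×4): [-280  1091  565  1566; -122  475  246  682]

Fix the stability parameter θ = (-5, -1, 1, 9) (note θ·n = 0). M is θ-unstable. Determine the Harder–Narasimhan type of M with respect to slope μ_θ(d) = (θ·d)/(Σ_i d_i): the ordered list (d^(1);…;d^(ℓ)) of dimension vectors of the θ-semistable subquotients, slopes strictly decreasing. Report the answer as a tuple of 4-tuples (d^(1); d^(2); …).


Via rank(M_{q-1}∘⋯∘M_p): M ≅ I[1,1]^2, I[1,4]^2, I[3,3]^2.
μ_θ-semistable layers: μ^(1)=9; μ^(2)=1; μ^(3)=-1; μ^(4)=-5

((0, 0, 0, 2); (0, 0, 4, 0); (0, 2, 0, 0); (4, 0, 0, 0))


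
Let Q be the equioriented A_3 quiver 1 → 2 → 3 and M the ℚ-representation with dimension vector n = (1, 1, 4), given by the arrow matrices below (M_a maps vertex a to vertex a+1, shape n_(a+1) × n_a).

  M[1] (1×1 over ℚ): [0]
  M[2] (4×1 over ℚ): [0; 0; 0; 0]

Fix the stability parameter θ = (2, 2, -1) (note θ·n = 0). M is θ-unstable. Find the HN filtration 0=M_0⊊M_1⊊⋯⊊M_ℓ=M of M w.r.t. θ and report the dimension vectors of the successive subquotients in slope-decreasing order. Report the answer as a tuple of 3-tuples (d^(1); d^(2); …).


Barcode: M ≅ I[1,1], I[2,2], I[3,3]^4. HN layers by μ_θ (2 steps, strictly decreasing):
  μ^(1)=2; μ^(2)=-1

((1, 1, 0); (0, 0, 4))


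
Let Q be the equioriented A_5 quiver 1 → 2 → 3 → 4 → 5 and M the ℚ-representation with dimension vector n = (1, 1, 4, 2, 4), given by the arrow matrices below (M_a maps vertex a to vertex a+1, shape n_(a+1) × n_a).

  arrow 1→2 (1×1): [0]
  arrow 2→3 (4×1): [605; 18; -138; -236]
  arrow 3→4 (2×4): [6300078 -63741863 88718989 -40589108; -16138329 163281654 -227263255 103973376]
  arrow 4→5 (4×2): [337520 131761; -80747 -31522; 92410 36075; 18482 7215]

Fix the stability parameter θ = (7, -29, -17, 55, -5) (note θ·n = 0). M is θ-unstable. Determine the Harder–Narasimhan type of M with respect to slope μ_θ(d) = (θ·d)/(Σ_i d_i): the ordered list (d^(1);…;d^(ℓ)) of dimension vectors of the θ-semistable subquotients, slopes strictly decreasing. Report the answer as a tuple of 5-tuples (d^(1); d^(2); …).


Interval decomposition of M: I[1,1], I[2,5], I[3,3]^2, I[3,5], I[5,5]^2.
HN type (ℓ=5): μ^(1)=25; μ^(2)=7; μ^(3)=-5; μ^(4)=-17; μ^(5)=-29

((0, 0, 0, 2, 2); (1, 0, 0, 0, 0); (0, 0, 0, 0, 2); (0, 0, 4, 0, 0); (0, 1, 0, 0, 0))


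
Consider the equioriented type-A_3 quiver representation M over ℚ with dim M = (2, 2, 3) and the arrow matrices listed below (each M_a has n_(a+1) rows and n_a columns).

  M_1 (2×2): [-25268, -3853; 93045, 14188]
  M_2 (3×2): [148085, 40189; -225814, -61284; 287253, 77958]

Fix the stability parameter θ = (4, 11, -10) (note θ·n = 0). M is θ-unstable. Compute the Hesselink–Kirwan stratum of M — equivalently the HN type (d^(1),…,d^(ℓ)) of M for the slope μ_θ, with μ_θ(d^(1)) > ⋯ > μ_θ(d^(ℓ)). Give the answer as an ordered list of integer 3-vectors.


Via rank(M_{q-1}∘⋯∘M_p): M ≅ I[1,3]^2, I[3,3].
μ_θ-semistable layers: μ^(1)=5/3; μ^(2)=-10

((2, 2, 2); (0, 0, 1))


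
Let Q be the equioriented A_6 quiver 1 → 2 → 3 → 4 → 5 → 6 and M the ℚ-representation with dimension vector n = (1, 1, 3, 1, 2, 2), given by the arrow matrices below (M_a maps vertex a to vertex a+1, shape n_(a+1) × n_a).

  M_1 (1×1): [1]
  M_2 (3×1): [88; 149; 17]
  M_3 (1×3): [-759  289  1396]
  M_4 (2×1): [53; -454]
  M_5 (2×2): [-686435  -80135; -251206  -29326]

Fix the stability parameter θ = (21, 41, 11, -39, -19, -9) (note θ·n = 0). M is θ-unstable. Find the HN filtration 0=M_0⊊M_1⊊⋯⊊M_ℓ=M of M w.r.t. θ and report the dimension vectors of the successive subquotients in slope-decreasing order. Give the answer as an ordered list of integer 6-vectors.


Via rank(M_{q-1}∘⋯∘M_p): M ≅ I[1,6], I[3,3]^2, I[5,5], I[6,6].
μ_θ-semistable layers: μ^(1)=11; μ^(2)=1; μ^(3)=-9; μ^(4)=-19

((0, 0, 2, 0, 0, 0); (1, 1, 1, 1, 1, 1); (0, 0, 0, 0, 0, 1); (0, 0, 0, 0, 1, 0))


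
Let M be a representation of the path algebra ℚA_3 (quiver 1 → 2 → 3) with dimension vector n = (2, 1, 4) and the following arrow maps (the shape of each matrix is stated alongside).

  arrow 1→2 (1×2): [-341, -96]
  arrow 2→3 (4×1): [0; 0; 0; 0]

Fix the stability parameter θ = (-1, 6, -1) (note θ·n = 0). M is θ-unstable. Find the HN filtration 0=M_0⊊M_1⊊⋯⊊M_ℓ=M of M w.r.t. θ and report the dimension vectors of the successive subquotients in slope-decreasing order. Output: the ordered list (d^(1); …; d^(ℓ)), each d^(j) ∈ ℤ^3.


Barcode: M ≅ I[1,1], I[1,2], I[3,3]^4. HN layers by μ_θ (2 steps, strictly decreasing):
  μ^(1)=6; μ^(2)=-1

((0, 1, 0); (2, 0, 4))


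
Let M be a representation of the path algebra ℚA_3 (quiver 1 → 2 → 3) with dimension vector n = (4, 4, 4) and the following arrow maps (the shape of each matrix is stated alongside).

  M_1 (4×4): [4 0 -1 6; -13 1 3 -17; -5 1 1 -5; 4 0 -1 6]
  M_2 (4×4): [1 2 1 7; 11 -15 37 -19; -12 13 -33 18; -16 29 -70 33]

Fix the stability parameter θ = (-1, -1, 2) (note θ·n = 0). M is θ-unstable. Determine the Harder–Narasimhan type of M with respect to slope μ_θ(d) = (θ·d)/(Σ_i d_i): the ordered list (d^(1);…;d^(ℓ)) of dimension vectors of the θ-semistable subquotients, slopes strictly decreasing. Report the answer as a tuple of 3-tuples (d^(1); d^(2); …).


Via rank(M_{q-1}∘⋯∘M_p): M ≅ I[1,1]^2, I[1,3]^2, I[2,3]^2.
μ_θ-semistable layers: μ^(1)=2; μ^(2)=-1

((0, 0, 4); (4, 4, 0))


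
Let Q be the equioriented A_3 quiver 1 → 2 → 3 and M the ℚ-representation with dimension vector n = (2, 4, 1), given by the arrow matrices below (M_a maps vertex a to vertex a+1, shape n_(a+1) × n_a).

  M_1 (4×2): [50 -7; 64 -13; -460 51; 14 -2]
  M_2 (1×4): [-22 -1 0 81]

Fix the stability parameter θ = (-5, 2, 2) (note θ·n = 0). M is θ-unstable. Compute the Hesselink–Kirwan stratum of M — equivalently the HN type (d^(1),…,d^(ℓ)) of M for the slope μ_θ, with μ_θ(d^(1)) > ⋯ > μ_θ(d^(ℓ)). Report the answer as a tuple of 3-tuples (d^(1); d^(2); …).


Via rank(M_{q-1}∘⋯∘M_p): M ≅ I[1,2], I[1,3], I[2,2]^2.
μ_θ-semistable layers: μ^(1)=2; μ^(2)=-5

((0, 4, 1); (2, 0, 0))


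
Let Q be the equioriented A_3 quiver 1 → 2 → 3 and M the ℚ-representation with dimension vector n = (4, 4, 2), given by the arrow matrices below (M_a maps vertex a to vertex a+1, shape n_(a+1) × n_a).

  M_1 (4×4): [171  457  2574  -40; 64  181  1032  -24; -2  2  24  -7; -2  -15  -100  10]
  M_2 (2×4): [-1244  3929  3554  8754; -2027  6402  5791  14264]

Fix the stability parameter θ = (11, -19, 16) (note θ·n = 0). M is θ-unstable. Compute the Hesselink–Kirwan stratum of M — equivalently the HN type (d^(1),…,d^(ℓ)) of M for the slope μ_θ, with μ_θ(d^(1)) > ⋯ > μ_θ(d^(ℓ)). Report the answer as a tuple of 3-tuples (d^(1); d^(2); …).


Barcode: M ≅ I[1,1], I[1,2], I[1,3]^2, I[2,2]. HN layers by μ_θ (4 steps, strictly decreasing):
  μ^(1)=16; μ^(2)=11; μ^(3)=-4; μ^(4)=-19

((0, 0, 2); (1, 0, 0); (3, 3, 0); (0, 1, 0))


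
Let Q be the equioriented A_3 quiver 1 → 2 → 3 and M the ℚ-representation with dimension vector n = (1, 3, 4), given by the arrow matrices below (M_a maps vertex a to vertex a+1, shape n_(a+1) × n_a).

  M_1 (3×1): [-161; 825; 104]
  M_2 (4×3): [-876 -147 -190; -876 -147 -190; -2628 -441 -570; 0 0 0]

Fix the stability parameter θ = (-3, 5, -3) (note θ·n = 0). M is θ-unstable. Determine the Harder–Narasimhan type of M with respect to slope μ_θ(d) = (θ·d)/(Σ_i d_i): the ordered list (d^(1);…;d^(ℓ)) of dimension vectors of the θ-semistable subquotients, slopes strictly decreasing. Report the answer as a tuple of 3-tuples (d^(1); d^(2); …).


Barcode: M ≅ I[1,3], I[2,2]^2, I[3,3]^3. HN layers by μ_θ (3 steps, strictly decreasing):
  μ^(1)=5; μ^(2)=1; μ^(3)=-3

((0, 2, 0); (0, 1, 1); (1, 0, 3))


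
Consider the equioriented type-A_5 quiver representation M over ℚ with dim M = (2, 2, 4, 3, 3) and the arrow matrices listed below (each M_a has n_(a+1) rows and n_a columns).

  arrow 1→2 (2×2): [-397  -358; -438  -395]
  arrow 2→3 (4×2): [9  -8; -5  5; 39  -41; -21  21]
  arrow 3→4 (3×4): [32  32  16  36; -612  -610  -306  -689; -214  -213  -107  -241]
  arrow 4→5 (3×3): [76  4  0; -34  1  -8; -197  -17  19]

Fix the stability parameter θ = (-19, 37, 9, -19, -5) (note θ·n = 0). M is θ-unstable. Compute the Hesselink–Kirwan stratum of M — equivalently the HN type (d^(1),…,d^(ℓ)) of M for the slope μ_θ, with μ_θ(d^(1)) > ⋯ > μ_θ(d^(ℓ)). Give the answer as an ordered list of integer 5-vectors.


Interval decomposition of M: I[1,3], I[1,5], I[3,3], I[3,5], I[4,5].
HN type (ℓ=5): μ^(1)=23; μ^(2)=9; μ^(3)=11/2; μ^(4)=-5; μ^(5)=-19

((0, 1, 1, 0, 0); (0, 0, 1, 0, 0); (0, 1, 1, 1, 1); (0, 0, 1, 1, 2); (2, 0, 0, 1, 0))


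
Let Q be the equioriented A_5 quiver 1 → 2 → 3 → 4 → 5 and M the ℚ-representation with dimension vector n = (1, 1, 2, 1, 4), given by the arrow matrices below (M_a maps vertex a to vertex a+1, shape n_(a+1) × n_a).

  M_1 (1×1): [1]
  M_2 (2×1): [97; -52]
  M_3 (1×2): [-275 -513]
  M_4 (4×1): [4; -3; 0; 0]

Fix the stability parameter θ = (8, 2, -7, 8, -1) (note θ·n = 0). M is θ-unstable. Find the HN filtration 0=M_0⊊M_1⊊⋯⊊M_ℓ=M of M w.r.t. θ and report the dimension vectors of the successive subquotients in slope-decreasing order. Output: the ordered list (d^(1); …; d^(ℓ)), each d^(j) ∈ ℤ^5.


Interval decomposition of M: I[1,5], I[3,3], I[5,5]^3.
HN type (ℓ=4): μ^(1)=7/2; μ^(2)=1; μ^(3)=-1; μ^(4)=-7

((0, 0, 0, 1, 1); (1, 1, 1, 0, 0); (0, 0, 0, 0, 3); (0, 0, 1, 0, 0))


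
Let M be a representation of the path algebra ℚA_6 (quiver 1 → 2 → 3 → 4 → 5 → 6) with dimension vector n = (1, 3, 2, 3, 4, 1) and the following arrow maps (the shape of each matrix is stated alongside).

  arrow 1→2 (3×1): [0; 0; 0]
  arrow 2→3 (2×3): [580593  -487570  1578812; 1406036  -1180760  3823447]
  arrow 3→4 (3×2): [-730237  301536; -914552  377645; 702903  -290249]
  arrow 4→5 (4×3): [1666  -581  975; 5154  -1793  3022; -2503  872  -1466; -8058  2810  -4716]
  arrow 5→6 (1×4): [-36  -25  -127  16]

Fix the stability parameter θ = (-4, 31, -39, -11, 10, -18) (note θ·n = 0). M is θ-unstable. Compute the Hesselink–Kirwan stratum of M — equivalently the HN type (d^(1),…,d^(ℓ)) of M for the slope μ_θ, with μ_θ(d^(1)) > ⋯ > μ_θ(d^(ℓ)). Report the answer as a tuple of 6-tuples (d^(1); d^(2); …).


Via rank(M_{q-1}∘⋯∘M_p): M ≅ I[1,1], I[2,2], I[2,5], I[2,6], I[4,5], I[5,5].
μ_θ-semistable layers: μ^(1)=31; μ^(2)=10; μ^(3)=-4; μ^(4)=-19/3; μ^(5)=-11

((0, 1, 0, 0, 0, 0); (0, 0, 0, 0, 3, 0); (1, 0, 0, 0, 1, 1); (0, 2, 2, 2, 0, 0); (0, 0, 0, 1, 0, 0))


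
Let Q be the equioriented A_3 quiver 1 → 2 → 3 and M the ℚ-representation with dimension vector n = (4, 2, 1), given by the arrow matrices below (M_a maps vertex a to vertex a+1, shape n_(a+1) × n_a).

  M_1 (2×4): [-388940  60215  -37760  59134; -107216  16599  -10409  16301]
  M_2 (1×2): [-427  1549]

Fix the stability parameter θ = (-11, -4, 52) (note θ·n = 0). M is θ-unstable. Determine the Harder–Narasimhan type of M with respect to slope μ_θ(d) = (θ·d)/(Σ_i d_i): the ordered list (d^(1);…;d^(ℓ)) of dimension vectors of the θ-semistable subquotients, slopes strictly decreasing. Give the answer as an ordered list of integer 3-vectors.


Barcode: M ≅ I[1,1]^2, I[1,2], I[1,3]. HN layers by μ_θ (3 steps, strictly decreasing):
  μ^(1)=52; μ^(2)=-4; μ^(3)=-11

((0, 0, 1); (0, 2, 0); (4, 0, 0))


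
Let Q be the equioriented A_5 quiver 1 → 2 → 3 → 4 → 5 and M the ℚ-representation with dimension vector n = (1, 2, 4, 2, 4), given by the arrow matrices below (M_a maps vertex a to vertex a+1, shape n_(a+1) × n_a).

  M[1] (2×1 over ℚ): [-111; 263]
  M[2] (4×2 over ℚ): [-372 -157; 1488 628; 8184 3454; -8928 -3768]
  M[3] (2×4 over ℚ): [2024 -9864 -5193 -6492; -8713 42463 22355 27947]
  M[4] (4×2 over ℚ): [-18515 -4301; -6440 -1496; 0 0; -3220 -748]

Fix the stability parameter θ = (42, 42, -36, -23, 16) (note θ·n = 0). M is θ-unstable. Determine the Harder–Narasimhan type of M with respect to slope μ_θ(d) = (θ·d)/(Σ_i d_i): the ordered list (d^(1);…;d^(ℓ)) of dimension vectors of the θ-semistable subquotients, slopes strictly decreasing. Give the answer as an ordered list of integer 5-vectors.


Barcode: M ≅ I[1,5], I[2,2], I[3,3]^2, I[3,4], I[5,5]^3. HN layers by μ_θ (5 steps, strictly decreasing):
  μ^(1)=42; μ^(2)=16; μ^(3)=25/4; μ^(4)=-23; μ^(5)=-36

((0, 1, 0, 0, 0); (0, 0, 0, 0, 4); (1, 1, 1, 1, 0); (0, 0, 0, 1, 0); (0, 0, 3, 0, 0))


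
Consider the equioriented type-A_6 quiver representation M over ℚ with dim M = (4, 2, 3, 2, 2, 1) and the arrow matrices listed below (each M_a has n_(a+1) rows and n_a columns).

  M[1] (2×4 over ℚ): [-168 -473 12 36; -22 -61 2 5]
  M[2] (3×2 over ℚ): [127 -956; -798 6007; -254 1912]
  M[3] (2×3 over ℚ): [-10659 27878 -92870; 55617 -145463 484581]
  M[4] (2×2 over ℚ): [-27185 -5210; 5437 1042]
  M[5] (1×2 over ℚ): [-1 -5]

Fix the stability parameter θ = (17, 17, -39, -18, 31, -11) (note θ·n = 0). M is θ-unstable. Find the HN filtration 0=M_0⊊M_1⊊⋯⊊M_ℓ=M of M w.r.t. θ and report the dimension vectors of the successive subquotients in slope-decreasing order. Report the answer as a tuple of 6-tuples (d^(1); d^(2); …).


Via rank(M_{q-1}∘⋯∘M_p): M ≅ I[1,1]^2, I[1,4], I[1,5], I[3,3], I[5,6].
μ_θ-semistable layers: μ^(1)=31; μ^(2)=17; μ^(3)=10; μ^(4)=-23/4; μ^(5)=-39

((0, 0, 0, 0, 1, 0); (2, 0, 0, 0, 0, 0); (0, 0, 0, 0, 1, 1); (2, 2, 2, 2, 0, 0); (0, 0, 1, 0, 0, 0))


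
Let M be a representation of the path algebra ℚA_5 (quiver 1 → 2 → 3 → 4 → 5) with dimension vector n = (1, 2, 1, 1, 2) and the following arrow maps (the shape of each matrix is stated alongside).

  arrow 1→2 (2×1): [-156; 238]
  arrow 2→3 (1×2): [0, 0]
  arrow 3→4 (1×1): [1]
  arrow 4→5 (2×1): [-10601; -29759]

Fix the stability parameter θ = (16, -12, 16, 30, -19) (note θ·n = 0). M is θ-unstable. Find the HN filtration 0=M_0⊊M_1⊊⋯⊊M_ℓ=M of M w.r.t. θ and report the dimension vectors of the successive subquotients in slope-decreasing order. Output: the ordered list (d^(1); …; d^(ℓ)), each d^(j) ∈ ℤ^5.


Interval decomposition of M: I[1,2], I[2,2], I[3,5], I[5,5].
HN type (ℓ=4): μ^(1)=9; μ^(2)=2; μ^(3)=-12; μ^(4)=-19

((0, 0, 1, 1, 1); (1, 1, 0, 0, 0); (0, 1, 0, 0, 0); (0, 0, 0, 0, 1))


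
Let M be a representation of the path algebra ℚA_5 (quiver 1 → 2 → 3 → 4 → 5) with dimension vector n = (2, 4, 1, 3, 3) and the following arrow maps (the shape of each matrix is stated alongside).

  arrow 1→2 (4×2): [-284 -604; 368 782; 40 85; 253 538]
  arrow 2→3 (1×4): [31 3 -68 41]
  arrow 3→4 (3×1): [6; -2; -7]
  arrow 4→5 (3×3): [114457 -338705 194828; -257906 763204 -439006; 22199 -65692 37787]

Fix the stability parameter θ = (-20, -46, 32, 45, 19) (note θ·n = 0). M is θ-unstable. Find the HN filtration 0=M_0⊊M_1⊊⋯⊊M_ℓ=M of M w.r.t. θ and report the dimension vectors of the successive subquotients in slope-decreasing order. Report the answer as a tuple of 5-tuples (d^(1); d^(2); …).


Barcode: M ≅ I[1,2], I[1,5], I[2,2]^2, I[4,4], I[4,5], I[5,5]. HN layers by μ_θ (5 steps, strictly decreasing):
  μ^(1)=45; μ^(2)=32; μ^(3)=19; μ^(4)=-33; μ^(5)=-46

((0, 0, 0, 1, 0); (0, 0, 1, 2, 2); (0, 0, 0, 0, 1); (2, 2, 0, 0, 0); (0, 2, 0, 0, 0))


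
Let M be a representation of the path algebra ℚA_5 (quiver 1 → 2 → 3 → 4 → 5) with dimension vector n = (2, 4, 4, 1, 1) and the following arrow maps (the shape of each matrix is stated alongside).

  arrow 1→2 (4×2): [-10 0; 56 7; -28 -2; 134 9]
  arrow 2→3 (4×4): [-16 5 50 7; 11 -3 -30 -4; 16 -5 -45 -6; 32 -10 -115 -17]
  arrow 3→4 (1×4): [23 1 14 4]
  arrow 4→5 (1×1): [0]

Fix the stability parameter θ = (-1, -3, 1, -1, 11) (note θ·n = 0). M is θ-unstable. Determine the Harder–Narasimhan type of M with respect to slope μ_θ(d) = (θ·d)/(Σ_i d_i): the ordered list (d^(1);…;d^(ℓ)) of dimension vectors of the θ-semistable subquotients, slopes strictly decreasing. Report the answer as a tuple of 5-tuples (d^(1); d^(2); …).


Via rank(M_{q-1}∘⋯∘M_p): M ≅ I[1,3], I[1,4], I[2,2], I[2,3], I[3,3], I[5,5].
μ_θ-semistable layers: μ^(1)=11; μ^(2)=1; μ^(3)=0; μ^(4)=-2; μ^(5)=-3

((0, 0, 0, 0, 1); (0, 0, 3, 0, 0); (0, 0, 1, 1, 0); (2, 2, 0, 0, 0); (0, 2, 0, 0, 0))


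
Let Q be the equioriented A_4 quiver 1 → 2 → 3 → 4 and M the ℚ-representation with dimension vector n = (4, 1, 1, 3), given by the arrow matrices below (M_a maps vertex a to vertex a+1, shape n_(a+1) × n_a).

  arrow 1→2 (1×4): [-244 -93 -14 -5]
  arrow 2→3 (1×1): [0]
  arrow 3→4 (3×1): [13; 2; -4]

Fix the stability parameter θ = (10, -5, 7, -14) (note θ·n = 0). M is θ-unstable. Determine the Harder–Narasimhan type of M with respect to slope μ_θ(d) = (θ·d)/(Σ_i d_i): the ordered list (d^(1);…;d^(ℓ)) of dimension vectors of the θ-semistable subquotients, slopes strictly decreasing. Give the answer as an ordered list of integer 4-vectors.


Barcode: M ≅ I[1,1]^3, I[1,2], I[3,4], I[4,4]^2. HN layers by μ_θ (4 steps, strictly decreasing):
  μ^(1)=10; μ^(2)=5/2; μ^(3)=-7/2; μ^(4)=-14

((3, 0, 0, 0); (1, 1, 0, 0); (0, 0, 1, 1); (0, 0, 0, 2))


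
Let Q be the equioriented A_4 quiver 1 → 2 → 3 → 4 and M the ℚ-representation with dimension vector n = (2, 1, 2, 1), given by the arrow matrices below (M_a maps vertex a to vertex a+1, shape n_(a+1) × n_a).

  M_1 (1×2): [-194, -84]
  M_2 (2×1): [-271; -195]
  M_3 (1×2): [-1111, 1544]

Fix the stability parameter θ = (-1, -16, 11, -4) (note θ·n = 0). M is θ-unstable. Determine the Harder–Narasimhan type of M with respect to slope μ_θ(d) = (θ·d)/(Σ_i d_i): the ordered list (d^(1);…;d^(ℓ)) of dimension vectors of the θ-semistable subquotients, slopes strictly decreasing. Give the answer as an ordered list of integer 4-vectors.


Interval decomposition of M: I[1,1], I[1,4], I[3,3].
HN type (ℓ=4): μ^(1)=11; μ^(2)=7/2; μ^(3)=-1; μ^(4)=-17/2

((0, 0, 1, 0); (0, 0, 1, 1); (1, 0, 0, 0); (1, 1, 0, 0))


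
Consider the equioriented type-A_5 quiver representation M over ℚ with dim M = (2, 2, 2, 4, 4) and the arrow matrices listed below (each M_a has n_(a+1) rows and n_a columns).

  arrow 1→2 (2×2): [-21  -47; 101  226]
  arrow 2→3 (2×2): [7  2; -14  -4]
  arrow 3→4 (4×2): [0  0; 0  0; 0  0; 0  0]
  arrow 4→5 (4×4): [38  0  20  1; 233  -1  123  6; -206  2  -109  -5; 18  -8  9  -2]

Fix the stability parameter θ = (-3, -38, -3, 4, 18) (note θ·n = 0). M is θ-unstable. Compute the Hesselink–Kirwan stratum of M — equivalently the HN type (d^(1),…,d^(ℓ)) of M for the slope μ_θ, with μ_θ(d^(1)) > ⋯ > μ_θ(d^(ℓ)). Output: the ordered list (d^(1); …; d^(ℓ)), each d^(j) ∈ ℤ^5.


Interval decomposition of M: I[1,2], I[1,3], I[3,3], I[4,5]^4.
HN type (ℓ=4): μ^(1)=18; μ^(2)=4; μ^(3)=-3; μ^(4)=-41/2

((0, 0, 0, 0, 4); (0, 0, 0, 4, 0); (0, 0, 2, 0, 0); (2, 2, 0, 0, 0))


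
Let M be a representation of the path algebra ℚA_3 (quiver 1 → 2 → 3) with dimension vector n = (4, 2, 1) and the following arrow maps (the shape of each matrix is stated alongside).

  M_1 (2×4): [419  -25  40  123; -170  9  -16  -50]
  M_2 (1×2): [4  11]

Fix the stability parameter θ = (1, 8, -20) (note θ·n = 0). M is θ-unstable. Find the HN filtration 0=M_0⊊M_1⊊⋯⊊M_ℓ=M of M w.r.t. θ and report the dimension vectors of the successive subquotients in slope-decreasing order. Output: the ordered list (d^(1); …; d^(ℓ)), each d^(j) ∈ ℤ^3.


Interval decomposition of M: I[1,1]^2, I[1,2], I[1,3].
HN type (ℓ=3): μ^(1)=8; μ^(2)=1; μ^(3)=-11/3

((0, 1, 0); (3, 0, 0); (1, 1, 1))


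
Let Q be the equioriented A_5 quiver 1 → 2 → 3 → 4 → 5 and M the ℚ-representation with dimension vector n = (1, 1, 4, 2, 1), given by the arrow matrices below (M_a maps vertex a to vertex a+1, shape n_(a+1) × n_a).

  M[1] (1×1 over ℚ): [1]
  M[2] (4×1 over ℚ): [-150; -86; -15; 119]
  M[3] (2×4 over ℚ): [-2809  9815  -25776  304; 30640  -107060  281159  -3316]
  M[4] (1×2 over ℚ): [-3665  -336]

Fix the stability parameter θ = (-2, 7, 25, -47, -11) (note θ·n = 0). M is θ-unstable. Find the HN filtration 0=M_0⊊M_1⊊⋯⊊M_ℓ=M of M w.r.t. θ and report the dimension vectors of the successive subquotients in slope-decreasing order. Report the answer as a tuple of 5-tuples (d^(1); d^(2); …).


Via rank(M_{q-1}∘⋯∘M_p): M ≅ I[1,5], I[3,3]^2, I[3,4].
μ_θ-semistable layers: μ^(1)=25; μ^(2)=-28/5; μ^(3)=-11

((0, 0, 2, 0, 0); (1, 1, 1, 1, 1); (0, 0, 1, 1, 0))


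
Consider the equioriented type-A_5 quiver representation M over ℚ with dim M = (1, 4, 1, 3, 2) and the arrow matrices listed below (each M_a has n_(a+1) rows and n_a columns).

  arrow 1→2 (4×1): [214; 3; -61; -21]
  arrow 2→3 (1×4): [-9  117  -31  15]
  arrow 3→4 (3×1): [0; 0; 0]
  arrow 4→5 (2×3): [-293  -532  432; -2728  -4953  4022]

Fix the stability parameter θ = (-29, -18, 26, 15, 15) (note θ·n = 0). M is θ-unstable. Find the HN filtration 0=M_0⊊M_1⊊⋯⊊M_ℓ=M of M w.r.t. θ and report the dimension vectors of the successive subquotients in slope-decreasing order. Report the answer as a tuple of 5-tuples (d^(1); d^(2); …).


Barcode: M ≅ I[1,3], I[2,2]^3, I[4,4], I[4,5]^2. HN layers by μ_θ (4 steps, strictly decreasing):
  μ^(1)=26; μ^(2)=15; μ^(3)=-18; μ^(4)=-29

((0, 0, 1, 0, 0); (0, 0, 0, 3, 2); (0, 4, 0, 0, 0); (1, 0, 0, 0, 0))


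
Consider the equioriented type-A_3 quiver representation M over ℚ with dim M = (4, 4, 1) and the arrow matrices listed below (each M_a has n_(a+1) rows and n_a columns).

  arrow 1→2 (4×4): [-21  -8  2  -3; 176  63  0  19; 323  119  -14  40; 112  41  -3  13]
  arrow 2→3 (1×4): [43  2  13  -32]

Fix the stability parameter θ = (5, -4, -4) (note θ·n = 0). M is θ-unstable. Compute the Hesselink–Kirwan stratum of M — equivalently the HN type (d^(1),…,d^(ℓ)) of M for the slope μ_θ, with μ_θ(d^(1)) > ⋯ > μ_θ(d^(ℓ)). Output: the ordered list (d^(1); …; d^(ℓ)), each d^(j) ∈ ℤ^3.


Interval decomposition of M: I[1,1], I[1,2]^2, I[1,3], I[2,2].
HN type (ℓ=4): μ^(1)=5; μ^(2)=1/2; μ^(3)=-1; μ^(4)=-4

((1, 0, 0); (2, 2, 0); (1, 1, 1); (0, 1, 0))


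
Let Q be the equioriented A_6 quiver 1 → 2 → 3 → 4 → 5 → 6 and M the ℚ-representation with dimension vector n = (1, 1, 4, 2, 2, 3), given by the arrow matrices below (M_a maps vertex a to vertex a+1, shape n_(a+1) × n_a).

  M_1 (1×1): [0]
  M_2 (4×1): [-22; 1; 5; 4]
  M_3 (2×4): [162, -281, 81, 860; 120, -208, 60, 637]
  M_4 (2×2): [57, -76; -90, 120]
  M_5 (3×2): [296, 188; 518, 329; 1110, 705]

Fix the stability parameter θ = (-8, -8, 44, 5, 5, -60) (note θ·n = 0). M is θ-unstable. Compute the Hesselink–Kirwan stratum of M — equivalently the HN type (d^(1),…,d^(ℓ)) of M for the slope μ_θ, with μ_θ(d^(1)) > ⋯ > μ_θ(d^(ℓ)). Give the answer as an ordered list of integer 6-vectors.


Barcode: M ≅ I[1,1], I[2,3], I[3,3], I[3,4], I[3,6], I[5,5], I[6,6]^2. HN layers by μ_θ (6 steps, strictly decreasing):
  μ^(1)=44; μ^(2)=49/2; μ^(3)=5; μ^(4)=-3/2; μ^(5)=-8; μ^(6)=-60

((0, 0, 2, 0, 0, 0); (0, 0, 1, 1, 0, 0); (0, 0, 0, 0, 1, 0); (0, 0, 1, 1, 1, 1); (1, 1, 0, 0, 0, 0); (0, 0, 0, 0, 0, 2))


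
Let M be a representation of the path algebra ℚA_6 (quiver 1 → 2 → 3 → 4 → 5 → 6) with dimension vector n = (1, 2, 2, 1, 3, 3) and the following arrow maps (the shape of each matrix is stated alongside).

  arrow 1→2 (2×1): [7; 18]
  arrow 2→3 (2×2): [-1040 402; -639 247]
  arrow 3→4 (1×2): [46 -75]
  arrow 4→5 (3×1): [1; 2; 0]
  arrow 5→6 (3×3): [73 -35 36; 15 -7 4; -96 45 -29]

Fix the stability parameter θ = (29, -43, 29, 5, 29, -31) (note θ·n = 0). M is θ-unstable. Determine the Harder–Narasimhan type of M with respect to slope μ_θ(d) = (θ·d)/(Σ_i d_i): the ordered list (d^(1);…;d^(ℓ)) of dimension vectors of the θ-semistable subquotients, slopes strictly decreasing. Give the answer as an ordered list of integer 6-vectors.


Interval decomposition of M: I[1,6], I[2,3], I[5,6]^2.
HN type (ℓ=5): μ^(1)=29; μ^(2)=8; μ^(3)=-1; μ^(4)=-7; μ^(5)=-43

((0, 0, 1, 0, 0, 0); (0, 0, 1, 1, 1, 1); (0, 0, 0, 0, 2, 2); (1, 1, 0, 0, 0, 0); (0, 1, 0, 0, 0, 0))


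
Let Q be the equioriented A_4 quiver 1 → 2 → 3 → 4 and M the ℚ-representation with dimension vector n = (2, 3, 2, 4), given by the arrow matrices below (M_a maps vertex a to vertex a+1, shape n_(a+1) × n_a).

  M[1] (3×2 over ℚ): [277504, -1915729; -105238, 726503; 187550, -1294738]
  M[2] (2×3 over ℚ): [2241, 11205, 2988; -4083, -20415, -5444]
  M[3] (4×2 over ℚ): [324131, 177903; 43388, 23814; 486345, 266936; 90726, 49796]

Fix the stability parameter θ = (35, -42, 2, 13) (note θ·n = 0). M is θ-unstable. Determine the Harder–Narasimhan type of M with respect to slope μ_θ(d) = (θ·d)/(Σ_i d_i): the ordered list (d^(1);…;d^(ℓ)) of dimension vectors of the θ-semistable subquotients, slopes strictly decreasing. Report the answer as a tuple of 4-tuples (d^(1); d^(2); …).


Interval decomposition of M: I[1,2], I[1,4], I[2,2], I[3,4], I[4,4]^2.
HN type (ℓ=4): μ^(1)=13; μ^(2)=2; μ^(3)=-7/2; μ^(4)=-42

((0, 0, 0, 4); (0, 0, 2, 0); (2, 2, 0, 0); (0, 1, 0, 0))


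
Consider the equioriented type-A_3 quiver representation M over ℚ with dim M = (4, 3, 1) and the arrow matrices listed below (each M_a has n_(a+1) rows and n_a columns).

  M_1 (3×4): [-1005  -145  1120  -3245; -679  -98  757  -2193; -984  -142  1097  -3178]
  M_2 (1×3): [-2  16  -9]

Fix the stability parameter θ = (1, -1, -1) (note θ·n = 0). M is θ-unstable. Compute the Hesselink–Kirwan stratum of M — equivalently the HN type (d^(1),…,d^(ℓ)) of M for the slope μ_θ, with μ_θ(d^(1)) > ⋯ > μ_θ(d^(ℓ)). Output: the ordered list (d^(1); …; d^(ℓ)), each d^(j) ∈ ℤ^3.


Via rank(M_{q-1}∘⋯∘M_p): M ≅ I[1,1], I[1,2]^2, I[1,3].
μ_θ-semistable layers: μ^(1)=1; μ^(2)=0; μ^(3)=-1/3

((1, 0, 0); (2, 2, 0); (1, 1, 1))


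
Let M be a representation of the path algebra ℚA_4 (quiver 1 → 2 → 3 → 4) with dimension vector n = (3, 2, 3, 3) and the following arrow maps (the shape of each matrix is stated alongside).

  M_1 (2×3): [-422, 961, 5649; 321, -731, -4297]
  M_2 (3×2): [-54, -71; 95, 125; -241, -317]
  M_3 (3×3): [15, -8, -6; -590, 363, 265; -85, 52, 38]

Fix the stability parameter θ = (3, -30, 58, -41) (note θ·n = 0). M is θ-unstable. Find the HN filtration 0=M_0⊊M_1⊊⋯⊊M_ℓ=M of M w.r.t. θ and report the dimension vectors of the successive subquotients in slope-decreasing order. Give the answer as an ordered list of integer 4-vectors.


Interval decomposition of M: I[1,1], I[1,3], I[1,4], I[3,4], I[4,4].
HN type (ℓ=5): μ^(1)=58; μ^(2)=17/2; μ^(3)=3; μ^(4)=-27/2; μ^(5)=-41

((0, 0, 1, 0); (0, 0, 2, 2); (1, 0, 0, 0); (2, 2, 0, 0); (0, 0, 0, 1))


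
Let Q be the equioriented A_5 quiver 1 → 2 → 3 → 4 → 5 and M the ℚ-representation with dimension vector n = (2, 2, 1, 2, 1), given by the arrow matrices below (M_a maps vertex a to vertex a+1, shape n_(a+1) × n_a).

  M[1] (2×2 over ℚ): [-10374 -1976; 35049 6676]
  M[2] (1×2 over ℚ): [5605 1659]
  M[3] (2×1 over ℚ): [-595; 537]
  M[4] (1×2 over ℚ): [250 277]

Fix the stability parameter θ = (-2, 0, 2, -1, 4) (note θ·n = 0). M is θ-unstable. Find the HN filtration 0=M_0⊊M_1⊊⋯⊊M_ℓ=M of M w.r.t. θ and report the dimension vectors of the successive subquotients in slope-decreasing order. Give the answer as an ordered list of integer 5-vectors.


Interval decomposition of M: I[1,1], I[1,5], I[2,2], I[4,4].
HN type (ℓ=5): μ^(1)=4; μ^(2)=1/2; μ^(3)=0; μ^(4)=-1; μ^(5)=-2

((0, 0, 0, 0, 1); (0, 0, 1, 1, 0); (0, 2, 0, 0, 0); (0, 0, 0, 1, 0); (2, 0, 0, 0, 0))


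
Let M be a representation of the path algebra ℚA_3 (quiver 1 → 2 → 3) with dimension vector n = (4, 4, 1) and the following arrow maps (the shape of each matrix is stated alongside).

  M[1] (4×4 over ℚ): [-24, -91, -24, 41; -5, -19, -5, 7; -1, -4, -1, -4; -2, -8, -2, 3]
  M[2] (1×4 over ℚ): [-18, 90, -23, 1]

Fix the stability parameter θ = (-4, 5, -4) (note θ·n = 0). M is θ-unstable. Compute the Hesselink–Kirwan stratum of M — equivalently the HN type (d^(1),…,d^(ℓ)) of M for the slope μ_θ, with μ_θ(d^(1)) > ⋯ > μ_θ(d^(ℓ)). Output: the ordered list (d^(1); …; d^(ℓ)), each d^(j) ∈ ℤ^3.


Barcode: M ≅ I[1,1], I[1,2]^2, I[1,3], I[2,2]. HN layers by μ_θ (3 steps, strictly decreasing):
  μ^(1)=5; μ^(2)=1/2; μ^(3)=-4

((0, 3, 0); (0, 1, 1); (4, 0, 0))


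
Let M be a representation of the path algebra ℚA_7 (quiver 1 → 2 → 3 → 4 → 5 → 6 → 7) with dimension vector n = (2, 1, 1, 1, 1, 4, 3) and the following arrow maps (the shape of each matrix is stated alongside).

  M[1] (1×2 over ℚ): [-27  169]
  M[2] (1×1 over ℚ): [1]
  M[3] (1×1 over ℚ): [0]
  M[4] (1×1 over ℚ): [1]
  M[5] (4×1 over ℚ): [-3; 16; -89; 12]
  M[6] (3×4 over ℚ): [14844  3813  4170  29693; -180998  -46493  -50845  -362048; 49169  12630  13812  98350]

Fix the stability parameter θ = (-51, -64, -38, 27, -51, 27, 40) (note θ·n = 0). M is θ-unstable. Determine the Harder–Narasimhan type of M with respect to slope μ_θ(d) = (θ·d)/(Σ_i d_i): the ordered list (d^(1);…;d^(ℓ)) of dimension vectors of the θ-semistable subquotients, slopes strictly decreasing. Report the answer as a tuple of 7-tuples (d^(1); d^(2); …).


Via rank(M_{q-1}∘⋯∘M_p): M ≅ I[1,1], I[1,3], I[4,7], I[6,6], I[6,7]^2.
μ_θ-semistable layers: μ^(1)=40; μ^(2)=27; μ^(3)=-12; μ^(4)=-38; μ^(5)=-51; μ^(6)=-115/2

((0, 0, 0, 0, 0, 0, 3); (0, 0, 0, 0, 0, 4, 0); (0, 0, 0, 1, 1, 0, 0); (0, 0, 1, 0, 0, 0, 0); (1, 0, 0, 0, 0, 0, 0); (1, 1, 0, 0, 0, 0, 0))


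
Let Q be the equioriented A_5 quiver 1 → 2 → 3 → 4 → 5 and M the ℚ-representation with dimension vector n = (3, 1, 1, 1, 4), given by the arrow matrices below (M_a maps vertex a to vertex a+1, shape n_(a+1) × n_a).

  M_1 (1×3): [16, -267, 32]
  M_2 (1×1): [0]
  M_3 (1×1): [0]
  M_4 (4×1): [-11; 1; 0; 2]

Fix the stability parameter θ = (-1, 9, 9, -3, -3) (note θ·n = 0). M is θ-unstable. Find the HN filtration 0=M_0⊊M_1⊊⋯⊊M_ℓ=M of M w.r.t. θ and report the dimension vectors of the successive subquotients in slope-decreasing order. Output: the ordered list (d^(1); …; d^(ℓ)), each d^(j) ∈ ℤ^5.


Via rank(M_{q-1}∘⋯∘M_p): M ≅ I[1,1]^2, I[1,2], I[3,3], I[4,5], I[5,5]^3.
μ_θ-semistable layers: μ^(1)=9; μ^(2)=-1; μ^(3)=-3

((0, 1, 1, 0, 0); (3, 0, 0, 0, 0); (0, 0, 0, 1, 4))


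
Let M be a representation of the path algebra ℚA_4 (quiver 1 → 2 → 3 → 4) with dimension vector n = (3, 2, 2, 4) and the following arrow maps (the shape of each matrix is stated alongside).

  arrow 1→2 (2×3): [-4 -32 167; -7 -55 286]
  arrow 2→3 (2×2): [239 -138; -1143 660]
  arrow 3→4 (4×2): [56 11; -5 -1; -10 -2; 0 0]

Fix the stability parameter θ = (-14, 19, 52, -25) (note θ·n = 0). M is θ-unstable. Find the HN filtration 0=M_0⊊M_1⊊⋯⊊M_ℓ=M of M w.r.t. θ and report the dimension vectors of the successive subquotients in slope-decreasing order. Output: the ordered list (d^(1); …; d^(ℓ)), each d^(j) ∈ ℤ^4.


Barcode: M ≅ I[1,1], I[1,4]^2, I[4,4]^2. HN layers by μ_θ (3 steps, strictly decreasing):
  μ^(1)=46/3; μ^(2)=-14; μ^(3)=-25

((0, 2, 2, 2); (3, 0, 0, 0); (0, 0, 0, 2))


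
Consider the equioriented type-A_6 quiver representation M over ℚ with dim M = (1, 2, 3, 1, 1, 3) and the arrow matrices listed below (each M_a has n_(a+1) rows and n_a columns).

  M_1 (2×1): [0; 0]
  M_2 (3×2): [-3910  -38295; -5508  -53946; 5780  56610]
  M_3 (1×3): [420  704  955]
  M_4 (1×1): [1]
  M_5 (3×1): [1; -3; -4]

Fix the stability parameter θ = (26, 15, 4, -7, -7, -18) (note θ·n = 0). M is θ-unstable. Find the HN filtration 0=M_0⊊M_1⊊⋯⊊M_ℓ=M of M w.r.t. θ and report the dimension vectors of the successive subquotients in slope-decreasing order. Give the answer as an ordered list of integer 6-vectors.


Barcode: M ≅ I[1,1], I[2,2], I[2,6], I[3,3]^2, I[6,6]^2. HN layers by μ_θ (5 steps, strictly decreasing):
  μ^(1)=26; μ^(2)=15; μ^(3)=4; μ^(4)=-13/5; μ^(5)=-18

((1, 0, 0, 0, 0, 0); (0, 1, 0, 0, 0, 0); (0, 0, 2, 0, 0, 0); (0, 1, 1, 1, 1, 1); (0, 0, 0, 0, 0, 2))


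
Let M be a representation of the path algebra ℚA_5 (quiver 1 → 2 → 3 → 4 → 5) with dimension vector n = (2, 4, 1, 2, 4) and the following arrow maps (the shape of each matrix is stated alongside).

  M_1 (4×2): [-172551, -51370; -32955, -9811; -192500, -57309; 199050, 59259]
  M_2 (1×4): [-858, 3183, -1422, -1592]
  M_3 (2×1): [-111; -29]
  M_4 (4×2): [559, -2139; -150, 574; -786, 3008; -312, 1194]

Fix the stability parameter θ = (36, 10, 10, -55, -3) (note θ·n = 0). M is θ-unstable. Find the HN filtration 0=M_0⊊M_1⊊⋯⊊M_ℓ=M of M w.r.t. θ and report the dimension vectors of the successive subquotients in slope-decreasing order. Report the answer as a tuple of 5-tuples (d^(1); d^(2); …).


Via rank(M_{q-1}∘⋯∘M_p): M ≅ I[1,2], I[1,5], I[2,2]^2, I[4,5], I[5,5]^2.
μ_θ-semistable layers: μ^(1)=23; μ^(2)=10; μ^(3)=-2/5; μ^(4)=-3; μ^(5)=-55

((1, 1, 0, 0, 0); (0, 2, 0, 0, 0); (1, 1, 1, 1, 1); (0, 0, 0, 0, 3); (0, 0, 0, 1, 0))


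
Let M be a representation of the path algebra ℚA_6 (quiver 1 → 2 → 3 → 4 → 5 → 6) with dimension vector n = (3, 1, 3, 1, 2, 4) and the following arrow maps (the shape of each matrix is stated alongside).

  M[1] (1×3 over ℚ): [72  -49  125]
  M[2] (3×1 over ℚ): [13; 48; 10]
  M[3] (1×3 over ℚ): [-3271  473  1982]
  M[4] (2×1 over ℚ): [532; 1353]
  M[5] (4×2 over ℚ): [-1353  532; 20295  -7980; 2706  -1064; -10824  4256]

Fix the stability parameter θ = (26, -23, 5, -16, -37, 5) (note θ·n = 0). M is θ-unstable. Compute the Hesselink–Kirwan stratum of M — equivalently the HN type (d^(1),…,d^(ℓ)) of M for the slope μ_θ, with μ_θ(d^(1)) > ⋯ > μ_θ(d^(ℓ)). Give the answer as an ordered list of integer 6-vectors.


Interval decomposition of M: I[1,1]^2, I[1,5], I[3,3]^2, I[5,6], I[6,6]^3.
HN type (ℓ=4): μ^(1)=26; μ^(2)=5; μ^(3)=-9; μ^(4)=-37

((2, 0, 0, 0, 0, 0); (0, 0, 2, 0, 0, 4); (1, 1, 1, 1, 1, 0); (0, 0, 0, 0, 1, 0))


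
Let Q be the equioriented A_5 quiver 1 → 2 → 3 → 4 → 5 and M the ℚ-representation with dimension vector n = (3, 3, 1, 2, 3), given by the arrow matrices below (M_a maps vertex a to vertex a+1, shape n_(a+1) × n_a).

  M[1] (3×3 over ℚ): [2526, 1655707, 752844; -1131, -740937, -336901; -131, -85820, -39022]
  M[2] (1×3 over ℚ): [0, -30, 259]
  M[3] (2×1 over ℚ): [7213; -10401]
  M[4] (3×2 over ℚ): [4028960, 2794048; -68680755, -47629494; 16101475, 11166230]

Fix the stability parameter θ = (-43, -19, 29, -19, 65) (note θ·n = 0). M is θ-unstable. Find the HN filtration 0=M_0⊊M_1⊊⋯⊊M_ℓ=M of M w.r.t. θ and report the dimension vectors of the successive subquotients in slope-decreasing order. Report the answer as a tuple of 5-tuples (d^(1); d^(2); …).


Barcode: M ≅ I[1,2]^2, I[1,5], I[4,4], I[5,5]^2. HN layers by μ_θ (4 steps, strictly decreasing):
  μ^(1)=65; μ^(2)=5; μ^(3)=-19; μ^(4)=-43

((0, 0, 0, 0, 3); (0, 0, 1, 1, 0); (0, 3, 0, 1, 0); (3, 0, 0, 0, 0))


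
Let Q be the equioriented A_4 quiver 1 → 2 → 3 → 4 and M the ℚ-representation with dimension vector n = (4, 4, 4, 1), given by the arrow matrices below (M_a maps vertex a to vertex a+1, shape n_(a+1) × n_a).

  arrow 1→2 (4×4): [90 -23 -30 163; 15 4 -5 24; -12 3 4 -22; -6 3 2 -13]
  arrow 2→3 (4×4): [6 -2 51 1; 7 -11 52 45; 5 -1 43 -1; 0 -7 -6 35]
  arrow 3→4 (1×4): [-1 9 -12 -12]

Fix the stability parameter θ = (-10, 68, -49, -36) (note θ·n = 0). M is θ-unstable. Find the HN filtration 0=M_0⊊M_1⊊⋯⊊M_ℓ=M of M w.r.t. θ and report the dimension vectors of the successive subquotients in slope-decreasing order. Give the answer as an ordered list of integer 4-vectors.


Barcode: M ≅ I[1,1], I[1,3]^2, I[1,4], I[2,3]. HN layers by μ_θ (3 steps, strictly decreasing):
  μ^(1)=19/2; μ^(2)=-17/3; μ^(3)=-10

((0, 3, 3, 0); (0, 1, 1, 1); (4, 0, 0, 0))


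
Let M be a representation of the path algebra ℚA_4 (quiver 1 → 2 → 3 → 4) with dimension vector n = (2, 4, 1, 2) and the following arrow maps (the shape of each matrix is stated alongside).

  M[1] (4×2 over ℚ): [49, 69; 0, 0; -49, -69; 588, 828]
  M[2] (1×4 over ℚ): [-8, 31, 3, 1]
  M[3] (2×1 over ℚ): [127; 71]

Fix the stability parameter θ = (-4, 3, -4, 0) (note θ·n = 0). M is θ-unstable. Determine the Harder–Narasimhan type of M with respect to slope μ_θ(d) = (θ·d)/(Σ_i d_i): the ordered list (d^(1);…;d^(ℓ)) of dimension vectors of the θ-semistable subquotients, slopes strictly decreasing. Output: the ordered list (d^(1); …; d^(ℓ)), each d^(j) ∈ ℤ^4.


Barcode: M ≅ I[1,1], I[1,4], I[2,2]^3, I[4,4]. HN layers by μ_θ (4 steps, strictly decreasing):
  μ^(1)=3; μ^(2)=0; μ^(3)=-1/2; μ^(4)=-4

((0, 3, 0, 0); (0, 0, 0, 2); (0, 1, 1, 0); (2, 0, 0, 0))
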